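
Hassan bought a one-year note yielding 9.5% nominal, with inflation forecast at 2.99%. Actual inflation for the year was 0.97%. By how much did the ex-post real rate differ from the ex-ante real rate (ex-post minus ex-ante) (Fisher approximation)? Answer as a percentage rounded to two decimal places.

Ex-ante: 9.5% − 2.99% = 6.510%
Ex-post: 9.5% − 0.97% = 8.530%
Difference (ex-post − ex-ante) = 2.0200% → 2.02%.

2.02%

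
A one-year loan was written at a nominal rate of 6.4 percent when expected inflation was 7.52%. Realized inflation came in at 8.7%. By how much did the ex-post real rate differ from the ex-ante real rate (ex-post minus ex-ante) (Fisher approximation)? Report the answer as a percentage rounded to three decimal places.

Ex-ante: 6.4% − 7.52% = -1.120%
Ex-post: 6.4% − 8.7% = -2.300%
Difference (ex-post − ex-ante) = -1.1800% → -1.180%.

-1.180%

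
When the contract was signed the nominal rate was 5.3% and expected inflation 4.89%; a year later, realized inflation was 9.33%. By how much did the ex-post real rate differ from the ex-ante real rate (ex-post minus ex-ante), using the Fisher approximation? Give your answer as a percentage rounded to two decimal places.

Ex-ante: 5.3% − 4.89% = 0.410%
Ex-post: 5.3% − 9.33% = -4.030%
Difference (ex-post − ex-ante) = -4.4400% → -4.44%.

-4.44%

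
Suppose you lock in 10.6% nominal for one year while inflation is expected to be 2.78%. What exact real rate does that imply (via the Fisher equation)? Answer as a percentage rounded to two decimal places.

7.61%

1 + r = 1.10600 / 1.02780 = 1.076085
r = 1.076085 − 1 = 7.6085%, i.e. 7.61%.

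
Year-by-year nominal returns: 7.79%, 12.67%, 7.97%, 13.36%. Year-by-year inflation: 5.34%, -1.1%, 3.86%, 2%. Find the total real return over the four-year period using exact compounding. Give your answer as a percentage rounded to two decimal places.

Compound the nominal returns: 1.0779 × 1.1267 × 1.0797 × 1.1336 = 1.486448.
Compound inflation: 1.0534 × 0.9890 × 1.0386 × 1.0200 = 1.103667.
Deflate: 1.486448 / 1.103667 = 1.346826.
Total real return = 1.346826 − 1 → 34.68%.

34.68%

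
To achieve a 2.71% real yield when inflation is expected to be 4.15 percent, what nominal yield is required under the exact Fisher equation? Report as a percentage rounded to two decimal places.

6.97%

(1 + i) = (1 + r)(1 + π) = 1.02710 × 1.04150 = 1.06972465
i = 1.06972465 − 1, so the required nominal rate is 6.97%.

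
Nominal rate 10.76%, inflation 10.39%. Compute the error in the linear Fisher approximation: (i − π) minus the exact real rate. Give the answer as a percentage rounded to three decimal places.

Approximate: r ≈ 10.760% − 10.390% = 0.3700%
Exact: (1 + 0.1076)/(1 + 0.1039) − 1 = 0.3352%
Error = 0.3700% − 0.3352% = 0.0348% → 0.035%.

0.035%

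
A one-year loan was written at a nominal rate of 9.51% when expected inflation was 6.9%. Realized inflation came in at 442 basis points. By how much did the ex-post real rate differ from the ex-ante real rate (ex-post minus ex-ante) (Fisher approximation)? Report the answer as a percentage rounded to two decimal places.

2.48%

Ex-ante: 9.51% − 6.9% = 2.610%
Ex-post: 9.51% − 4.42% = 5.090%
Difference (ex-post − ex-ante) = 2.4800% → 2.48%.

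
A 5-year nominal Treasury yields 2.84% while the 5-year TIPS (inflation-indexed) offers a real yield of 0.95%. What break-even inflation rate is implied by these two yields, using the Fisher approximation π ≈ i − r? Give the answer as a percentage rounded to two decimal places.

π ≈ i − r = 2.84% − 0.95% → 1.89%.

1.89%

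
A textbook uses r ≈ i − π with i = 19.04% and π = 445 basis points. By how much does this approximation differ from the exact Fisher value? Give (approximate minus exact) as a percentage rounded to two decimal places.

Approximate: r ≈ 19.040% − 4.450% = 14.5900%
Exact: (1 + 0.1904)/(1 + 0.0445) − 1 = 13.9684%
Error = 14.5900% − 13.9684% = 0.6216% → 0.62%.

0.62%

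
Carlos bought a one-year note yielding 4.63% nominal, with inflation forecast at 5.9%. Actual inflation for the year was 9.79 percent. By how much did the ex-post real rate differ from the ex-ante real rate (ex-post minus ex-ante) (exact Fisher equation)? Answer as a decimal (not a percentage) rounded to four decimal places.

Ex-ante: (1 + 0.0463)/(1 + 0.0590) − 1 = -1.1992%
Ex-post: (1 + 0.0463)/(1 + 0.0979) − 1 = -4.6999%
Difference (ex-post − ex-ante) = -3.5006% → -0.0350.

-0.0350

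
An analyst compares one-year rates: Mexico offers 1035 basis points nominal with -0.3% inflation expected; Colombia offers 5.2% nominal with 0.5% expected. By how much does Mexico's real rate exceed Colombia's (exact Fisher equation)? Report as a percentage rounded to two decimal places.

Mexico: (1 + 0.1035)/(1 − 0.0030) − 1 = 10.6820%
Colombia: (1 + 0.0520)/(1 + 0.0050) − 1 = 4.6766%
Differential = 10.6820% − 4.6766% = 6.0054% → 6.01%.

6.01%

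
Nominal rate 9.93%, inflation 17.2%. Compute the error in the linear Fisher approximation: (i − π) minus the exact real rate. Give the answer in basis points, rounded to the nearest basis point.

-107 basis points

Approximate: r ≈ 9.930% − 17.200% = -7.2700%
Exact: (1 + 0.0993)/(1 + 0.1720) − 1 = -6.2031%
Error = -7.2700% − (-6.2031%) = -1.0669% → -107 basis points.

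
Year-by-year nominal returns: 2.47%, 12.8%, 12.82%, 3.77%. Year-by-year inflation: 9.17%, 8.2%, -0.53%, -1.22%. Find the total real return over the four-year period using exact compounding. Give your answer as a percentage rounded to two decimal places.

Nominal growth factor = 1.0247 × 1.1280 × 1.1282 × 1.0377 = 1.353205
Price-level growth factor = 1.0917 × 1.0820 × 0.9947 × 0.9878 = 1.160624
Real growth factor = 1.353205 / 1.160624 = 1.165929
Total real return = 1.165929 − 1 → 16.59%.

16.59%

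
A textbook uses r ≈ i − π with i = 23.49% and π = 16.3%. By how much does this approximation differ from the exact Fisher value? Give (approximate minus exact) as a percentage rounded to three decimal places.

Approximate: r ≈ 23.490% − 16.300% = 7.1900%
Exact: (1 + 0.2349)/(1 + 0.1630) − 1 = 6.1823%
Error = 7.1900% − 6.1823% = 1.0077% → 1.008%.

1.008%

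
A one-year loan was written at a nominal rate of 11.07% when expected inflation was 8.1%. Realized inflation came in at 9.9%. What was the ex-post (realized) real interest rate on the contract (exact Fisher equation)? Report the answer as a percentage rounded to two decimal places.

Ex-post: (1 + 0.1107)/(1 + 0.0990) − 1 = 1.0646%
So the realized real rate is 1.06%.

1.06%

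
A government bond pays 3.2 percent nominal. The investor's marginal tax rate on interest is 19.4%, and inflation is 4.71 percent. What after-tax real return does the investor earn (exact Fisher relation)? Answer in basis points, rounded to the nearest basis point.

After-tax nominal return = 3.2% × (1 − 0.194) = 2.5792%.
1 + r = 1.025792 / 1.04710 = 0.9796505
After-tax real rate = 0.9796505 − 1 → -203 basis points.

-203 basis points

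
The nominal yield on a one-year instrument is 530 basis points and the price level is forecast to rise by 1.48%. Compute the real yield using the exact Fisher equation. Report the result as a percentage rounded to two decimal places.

3.76%

By the Fisher identity, 1 + r = (1 + i)/(1 + π).
1 + r = 1.05300 / 1.01480 = 1.037643
r = 1.037643 − 1 = 3.7643%, i.e. 3.76%.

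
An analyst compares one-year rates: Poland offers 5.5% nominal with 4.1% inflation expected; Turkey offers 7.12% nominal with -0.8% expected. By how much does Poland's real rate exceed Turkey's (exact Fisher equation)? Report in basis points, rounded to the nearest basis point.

-664 basis points

Poland: (1 + 0.0550)/(1 + 0.0410) − 1 = 1.3449%
Turkey: (1 + 0.0712)/(1 − 0.0080) − 1 = 7.9839%
Differential = 1.3449% − 7.9839% = -6.6390% → -664 basis points.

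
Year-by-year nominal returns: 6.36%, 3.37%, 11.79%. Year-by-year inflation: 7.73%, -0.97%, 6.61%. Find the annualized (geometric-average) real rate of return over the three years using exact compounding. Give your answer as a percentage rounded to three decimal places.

2.618%

Compound the nominal returns: 1.0636 × 1.0337 × 1.1179 = 1.22906769.
Compound inflation: 1.0773 × 0.9903 × 1.0661 = 1.13736899.
Deflate: 1.22906769 / 1.13736899 = 1.08062353.
Annualized real rate = 1.08062353^(1/3) − 1 = 2.6183% → 2.618%.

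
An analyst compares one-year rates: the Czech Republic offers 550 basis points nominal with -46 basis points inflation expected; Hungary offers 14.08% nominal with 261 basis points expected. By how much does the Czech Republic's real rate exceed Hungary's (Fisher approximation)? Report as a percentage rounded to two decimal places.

-5.51%

The Czech Republic: 5.5% − (-0.46%) = 5.960%
Hungary: 14.08% − 2.61% = 11.470%
Differential = -5.510% → -5.51%.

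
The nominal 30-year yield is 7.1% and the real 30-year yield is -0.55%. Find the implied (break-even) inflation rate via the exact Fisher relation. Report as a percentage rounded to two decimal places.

(1 + π) = (1 + i)/(1 + r) = 1.07100 / 0.99450 = 1.076923
Break-even inflation = 1.076923 − 1 → 7.69%.

7.69%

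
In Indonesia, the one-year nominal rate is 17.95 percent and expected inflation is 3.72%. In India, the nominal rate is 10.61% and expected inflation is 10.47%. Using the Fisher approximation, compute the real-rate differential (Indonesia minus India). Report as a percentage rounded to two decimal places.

14.09%

Indonesia: 17.95% − 3.72% = 14.230%
India: 10.61% − 10.47% = 0.140%
Differential = 14.090% → 14.09%.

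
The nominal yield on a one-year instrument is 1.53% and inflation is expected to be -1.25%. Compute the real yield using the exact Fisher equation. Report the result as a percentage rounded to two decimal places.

1 + r = 1.01530 / 0.98750 = 1.028152
r = 1.028152 − 1 = 2.8152%, i.e. 2.82%.

2.82%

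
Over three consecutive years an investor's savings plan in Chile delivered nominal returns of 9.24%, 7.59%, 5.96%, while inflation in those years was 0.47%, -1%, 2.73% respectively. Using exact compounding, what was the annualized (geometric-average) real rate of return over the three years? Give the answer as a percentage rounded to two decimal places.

6.82%

Compound the nominal returns: 1.0924 × 1.0759 × 1.0596 = 1.24536182.
Compound inflation: 1.0047 × 0.9900 × 1.0273 = 1.02180703.
Deflate: 1.24536182 / 1.02180703 = 1.21878377.
Annualized real rate = 1.21878377^(1/3) − 1 = 6.8175% → 6.82%.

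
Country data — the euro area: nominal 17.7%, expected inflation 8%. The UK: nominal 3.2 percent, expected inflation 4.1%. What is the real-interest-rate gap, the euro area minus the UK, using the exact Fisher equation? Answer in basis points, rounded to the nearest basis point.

985 basis points

The euro area: (1 + 0.1770)/(1 + 0.0800) − 1 = 8.9815%
The UK: (1 + 0.0320)/(1 + 0.0410) − 1 = -0.8646%
Differential = 8.9815% − (-0.8646%) = 9.8460% → 985 basis points.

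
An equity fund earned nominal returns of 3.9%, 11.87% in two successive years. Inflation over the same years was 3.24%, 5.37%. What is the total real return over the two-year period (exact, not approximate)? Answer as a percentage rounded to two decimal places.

Nominal growth factor = 1.0390 × 1.1187 = 1.162329
Price-level growth factor = 1.0324 × 1.0537 = 1.087840
Real growth factor = 1.162329 / 1.087840 = 1.068475
Total real return = 1.068475 − 1 → 6.85%.

6.85%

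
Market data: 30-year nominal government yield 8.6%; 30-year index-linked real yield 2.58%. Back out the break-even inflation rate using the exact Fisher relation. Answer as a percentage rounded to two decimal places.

(1 + π) = (1 + i)/(1 + r) = 1.08600 / 1.02580 = 1.058686
Break-even inflation = 1.058686 − 1 → 5.87%.

5.87%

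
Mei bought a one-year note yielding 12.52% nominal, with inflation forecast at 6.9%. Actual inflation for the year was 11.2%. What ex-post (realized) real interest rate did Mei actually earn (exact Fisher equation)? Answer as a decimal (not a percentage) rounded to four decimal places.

Ex-post: (1 + 0.1252)/(1 + 0.1120) − 1 = 1.1871%
So the realized real rate is 0.0119.

0.0119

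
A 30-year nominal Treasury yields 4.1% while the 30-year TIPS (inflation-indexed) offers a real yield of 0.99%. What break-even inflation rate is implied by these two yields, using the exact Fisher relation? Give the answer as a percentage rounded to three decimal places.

3.080%

(1 + π) = (1 + i)/(1 + r) = 1.04100 / 1.00990 = 1.0307951
Break-even inflation = 1.0307951 − 1 → 3.080%.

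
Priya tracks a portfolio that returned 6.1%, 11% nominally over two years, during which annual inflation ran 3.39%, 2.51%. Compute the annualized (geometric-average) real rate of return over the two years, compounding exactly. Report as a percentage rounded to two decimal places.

5.41%

Nominal growth factor = 1.0610 × 1.1100 = 1.17771000
Price-level growth factor = 1.0339 × 1.0251 = 1.05985089
Real growth factor = 1.17771000 / 1.05985089 = 1.11120348
Annualized real rate = 1.11120348^(1/2) − 1 = 5.4136% → 5.41%.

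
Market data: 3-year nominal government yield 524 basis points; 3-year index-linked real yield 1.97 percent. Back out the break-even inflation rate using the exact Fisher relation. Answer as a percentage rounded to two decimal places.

3.21%

(1 + π) = (1 + i)/(1 + r) = 1.05240 / 1.01970 = 1.032068
Break-even inflation = 1.032068 − 1 → 3.21%.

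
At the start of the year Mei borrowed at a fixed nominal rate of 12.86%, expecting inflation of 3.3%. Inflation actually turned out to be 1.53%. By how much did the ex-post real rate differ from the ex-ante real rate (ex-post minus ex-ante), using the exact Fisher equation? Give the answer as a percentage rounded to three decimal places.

1.905%

Ex-ante: (1 + 0.1286)/(1 + 0.0330) − 1 = 9.2546%
Ex-post: (1 + 0.1286)/(1 + 0.0153) − 1 = 11.1593%
Difference (ex-post − ex-ante) = 1.9047% → 1.905%.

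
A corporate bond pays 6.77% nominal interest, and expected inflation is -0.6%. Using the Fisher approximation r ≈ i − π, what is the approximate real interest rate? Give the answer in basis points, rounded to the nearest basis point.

737 basis points

r ≈ i − π = 6.77% − (-0.6%) = 737 basis points.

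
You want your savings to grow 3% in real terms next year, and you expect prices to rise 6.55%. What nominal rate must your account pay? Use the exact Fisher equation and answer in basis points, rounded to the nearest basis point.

(1 + i) = (1 + r)(1 + π) = 1.03000 × 1.06550 = 1.097465
i = 1.097465 − 1, so the required nominal rate is 975 basis points.

975 basis points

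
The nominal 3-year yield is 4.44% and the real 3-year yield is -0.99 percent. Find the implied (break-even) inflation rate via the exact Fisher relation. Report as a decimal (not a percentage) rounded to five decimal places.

(1 + π) = (1 + i)/(1 + r) = 1.04440 / 0.99010 = 1.054843
Break-even inflation = 1.054843 − 1 → 0.05484.

0.05484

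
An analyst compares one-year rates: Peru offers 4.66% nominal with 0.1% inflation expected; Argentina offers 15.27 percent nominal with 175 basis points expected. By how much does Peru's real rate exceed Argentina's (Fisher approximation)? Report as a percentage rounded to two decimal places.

Peru: 4.66% − 0.1% = 4.560%
Argentina: 15.27% − 1.75% = 13.520%
Differential = -8.960% → -8.96%.

-8.96%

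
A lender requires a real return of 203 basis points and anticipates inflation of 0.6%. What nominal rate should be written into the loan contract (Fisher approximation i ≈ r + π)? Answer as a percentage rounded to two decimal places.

2.63%

i ≈ r + π = 2.03% + 0.6% = 2.63%.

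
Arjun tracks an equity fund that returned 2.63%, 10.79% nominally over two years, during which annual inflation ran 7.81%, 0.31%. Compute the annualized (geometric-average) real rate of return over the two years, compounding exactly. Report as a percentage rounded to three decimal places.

Nominal growth factor = 1.0263 × 1.1079 = 1.13703777
Price-level growth factor = 1.0781 × 1.0031 = 1.08144211
Real growth factor = 1.13703777 / 1.08144211 = 1.05140882
Annualized real rate = 1.05140882^(1/2) − 1 = 2.5382% → 2.538%.

2.538%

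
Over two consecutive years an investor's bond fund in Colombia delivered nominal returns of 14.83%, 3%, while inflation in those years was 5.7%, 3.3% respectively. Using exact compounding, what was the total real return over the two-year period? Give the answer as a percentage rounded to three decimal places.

Compound the nominal returns: 1.1483 × 1.0300 = 1.182749.
Compound inflation: 1.0570 × 1.0330 = 1.091881.
Deflate: 1.182749 / 1.091881 = 1.083222.
Total real return = 1.083222 − 1 → 8.322%.

8.322%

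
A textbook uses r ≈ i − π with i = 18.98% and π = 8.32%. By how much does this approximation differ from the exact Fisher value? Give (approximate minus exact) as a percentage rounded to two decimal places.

Approximate: r ≈ 18.980% − 8.320% = 10.6600%
Exact: (1 + 0.1898)/(1 + 0.0832) − 1 = 9.8412%
Error = 10.6600% − 9.8412% = 0.8188% → 0.82%.

0.82%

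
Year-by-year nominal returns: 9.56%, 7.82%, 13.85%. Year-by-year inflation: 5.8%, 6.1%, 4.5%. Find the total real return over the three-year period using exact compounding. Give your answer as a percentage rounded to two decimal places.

Compound the nominal returns: 1.0956 × 1.0782 × 1.1385 = 1.344883.
Compound inflation: 1.0580 × 1.0610 × 1.0450 = 1.173052.
Deflate: 1.344883 / 1.173052 = 1.146481.
Total real return = 1.146481 − 1 → 14.65%.

14.65%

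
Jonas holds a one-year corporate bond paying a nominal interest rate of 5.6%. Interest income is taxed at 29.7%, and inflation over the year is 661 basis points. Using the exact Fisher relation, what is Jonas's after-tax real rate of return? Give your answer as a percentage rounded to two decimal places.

-2.51%

After-tax nominal return = 5.6% × (1 − 0.297) = 3.9368%.
1 + r = 1.039368 / 1.06610 = 0.974925
After-tax real rate = 0.974925 − 1 → -2.51%.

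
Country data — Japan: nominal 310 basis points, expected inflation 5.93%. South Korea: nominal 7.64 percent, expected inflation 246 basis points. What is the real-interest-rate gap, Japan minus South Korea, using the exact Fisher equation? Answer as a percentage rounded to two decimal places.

Japan: (1 + 0.0310)/(1 + 0.0593) − 1 = -2.6716%
South Korea: (1 + 0.0764)/(1 + 0.0246) − 1 = 5.0556%
Differential = -2.6716% − 5.0556% = -7.7272% → -7.73%.

-7.73%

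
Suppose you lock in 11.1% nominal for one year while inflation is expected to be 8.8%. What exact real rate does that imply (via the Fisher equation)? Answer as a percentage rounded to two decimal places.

By the Fisher equation, 1 + r = (1 + i)/(1 + π).
1 + r = 1.11100 / 1.08800 = 1.021140
r = 1.021140 − 1 = 2.1140%, i.e. 2.11%.

2.11%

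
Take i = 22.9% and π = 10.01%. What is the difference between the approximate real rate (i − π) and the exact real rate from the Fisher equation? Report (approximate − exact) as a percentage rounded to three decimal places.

Approximate: r ≈ 22.900% − 10.010% = 12.8900%
Exact: (1 + 0.2290)/(1 + 0.1001) − 1 = 11.7171%
Error = 12.8900% − 11.7171% = 1.1729% → 1.173%.

1.173%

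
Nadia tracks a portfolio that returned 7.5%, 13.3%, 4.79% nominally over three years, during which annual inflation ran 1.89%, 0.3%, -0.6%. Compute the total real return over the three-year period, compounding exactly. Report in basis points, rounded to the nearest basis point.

2564 basis points

Compound the nominal returns: 1.0750 × 1.1330 × 1.0479 = 1.276316.
Compound inflation: 1.0189 × 1.0030 × 0.9940 = 1.015825.
Deflate: 1.276316 / 1.015825 = 1.256433.
Total real return = 1.256433 − 1 → 2564 basis points.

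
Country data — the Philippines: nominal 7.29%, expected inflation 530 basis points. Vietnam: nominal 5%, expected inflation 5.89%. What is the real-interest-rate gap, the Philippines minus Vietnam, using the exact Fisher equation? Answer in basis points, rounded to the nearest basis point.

273 basis points

The Philippines: (1 + 0.0729)/(1 + 0.0530) − 1 = 1.8898%
Vietnam: (1 + 0.0500)/(1 + 0.0589) − 1 = -0.8405%
Differential = 1.8898% − (-0.8405%) = 2.7303% → 273 basis points.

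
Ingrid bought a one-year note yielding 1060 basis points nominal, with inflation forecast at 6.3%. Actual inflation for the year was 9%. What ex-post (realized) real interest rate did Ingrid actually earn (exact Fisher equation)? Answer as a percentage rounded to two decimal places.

Ex-post: (1 + 0.1060)/(1 + 0.0900) − 1 = 1.4679%
So the realized real rate is 1.47%.

1.47%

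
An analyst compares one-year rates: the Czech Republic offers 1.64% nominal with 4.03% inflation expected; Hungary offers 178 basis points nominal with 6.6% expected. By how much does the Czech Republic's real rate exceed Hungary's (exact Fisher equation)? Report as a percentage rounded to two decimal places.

2.22%

The Czech Republic: (1 + 0.0164)/(1 + 0.0403) − 1 = -2.2974%
Hungary: (1 + 0.0178)/(1 + 0.0660) − 1 = -4.5216%
Differential = -2.2974% − (-4.5216%) = 2.2242% → 2.22%.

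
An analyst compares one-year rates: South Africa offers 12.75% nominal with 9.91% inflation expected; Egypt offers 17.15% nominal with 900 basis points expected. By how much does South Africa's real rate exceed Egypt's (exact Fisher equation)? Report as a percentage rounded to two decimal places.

South Africa: (1 + 0.1275)/(1 + 0.0991) − 1 = 2.5839%
Egypt: (1 + 0.1715)/(1 + 0.0900) − 1 = 7.4771%
Differential = 2.5839% − 7.4771% = -4.8931% → -4.89%.

-4.89%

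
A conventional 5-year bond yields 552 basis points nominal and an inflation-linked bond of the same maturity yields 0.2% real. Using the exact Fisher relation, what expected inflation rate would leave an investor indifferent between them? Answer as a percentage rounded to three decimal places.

5.309%

(1 + π) = (1 + i)/(1 + r) = 1.05520 / 1.00200 = 1.053094
Break-even inflation = 1.053094 − 1 → 5.309%.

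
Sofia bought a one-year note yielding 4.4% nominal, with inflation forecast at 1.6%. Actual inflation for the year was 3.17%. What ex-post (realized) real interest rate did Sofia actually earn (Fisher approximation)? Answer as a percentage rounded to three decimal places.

Ex-post: 4.4% − 3.17% = 1.230%
So the realized real rate is 1.230%.

1.230%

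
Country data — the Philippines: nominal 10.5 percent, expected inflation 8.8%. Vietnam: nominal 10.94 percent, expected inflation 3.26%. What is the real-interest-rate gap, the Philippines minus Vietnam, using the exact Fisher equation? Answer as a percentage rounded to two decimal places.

-5.88%

The Philippines: (1 + 0.1050)/(1 + 0.0880) − 1 = 1.56250%
Vietnam: (1 + 0.1094)/(1 + 0.0326) − 1 = 7.43754%
Differential = 1.56250% − 7.43754% = -5.87504% → -5.88%.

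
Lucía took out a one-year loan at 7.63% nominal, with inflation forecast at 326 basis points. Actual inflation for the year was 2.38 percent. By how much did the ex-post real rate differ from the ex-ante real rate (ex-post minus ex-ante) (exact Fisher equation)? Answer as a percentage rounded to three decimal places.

Ex-ante: (1 + 0.0763)/(1 + 0.0326) − 1 = 4.2320%
Ex-post: (1 + 0.0763)/(1 + 0.0238) − 1 = 5.1280%
Difference (ex-post − ex-ante) = 0.8959% → 0.896%.

0.896%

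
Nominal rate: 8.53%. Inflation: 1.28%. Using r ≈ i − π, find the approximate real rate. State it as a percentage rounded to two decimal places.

7.25%

r ≈ i − π = 8.53% − 1.28% = 7.25%.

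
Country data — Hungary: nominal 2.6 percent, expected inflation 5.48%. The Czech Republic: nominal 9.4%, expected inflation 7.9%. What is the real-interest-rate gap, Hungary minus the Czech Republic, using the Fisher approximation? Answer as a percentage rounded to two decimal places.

-4.38%

Hungary: 2.6% − 5.48% = -2.880%
The Czech Republic: 9.4% − 7.9% = 1.500%
Differential = -4.380% → -4.38%.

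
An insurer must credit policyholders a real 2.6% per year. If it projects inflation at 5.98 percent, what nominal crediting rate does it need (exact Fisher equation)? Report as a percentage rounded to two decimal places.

8.74%

(1 + i) = (1 + r)(1 + π) = 1.02600 × 1.05980 = 1.0873548
i = 1.0873548 − 1, so the required nominal rate is 8.74%.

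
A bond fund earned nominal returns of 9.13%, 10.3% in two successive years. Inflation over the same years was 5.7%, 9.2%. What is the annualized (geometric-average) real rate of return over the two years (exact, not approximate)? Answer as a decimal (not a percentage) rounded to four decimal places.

0.0212

Compound the nominal returns: 1.0913 × 1.1030 = 1.20370390.
Compound inflation: 1.0570 × 1.0920 = 1.15424400.
Deflate: 1.20370390 / 1.15424400 = 1.04285047.
Annualized real rate = 1.04285047^(1/2) − 1 = 2.1201% → 0.0212.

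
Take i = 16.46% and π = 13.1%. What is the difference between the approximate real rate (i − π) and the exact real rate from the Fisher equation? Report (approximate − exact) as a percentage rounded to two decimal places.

0.39%

Approximate: r ≈ 16.460% − 13.100% = 3.3600%
Exact: (1 + 0.1646)/(1 + 0.1310) − 1 = 2.9708%
Error = 3.3600% − 2.9708% = 0.3892% → 0.39%.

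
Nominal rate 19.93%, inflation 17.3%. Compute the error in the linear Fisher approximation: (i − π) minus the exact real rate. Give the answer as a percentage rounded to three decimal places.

0.388%

Approximate: r ≈ 19.930% − 17.300% = 2.6300%
Exact: (1 + 0.1993)/(1 + 0.1730) − 1 = 2.2421%
Error = 2.6300% − 2.2421% = 0.3879% → 0.388%.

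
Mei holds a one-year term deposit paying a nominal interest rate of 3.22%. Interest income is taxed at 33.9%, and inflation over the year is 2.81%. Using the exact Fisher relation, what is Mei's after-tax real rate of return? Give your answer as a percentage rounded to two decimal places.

After-tax nominal return = 3.22% × (1 − 0.339) = 2.12842%.
1 + r = 1.0212842 / 1.02810 = 0.993370
After-tax real rate = 0.993370 − 1 → -0.66%.

-0.66%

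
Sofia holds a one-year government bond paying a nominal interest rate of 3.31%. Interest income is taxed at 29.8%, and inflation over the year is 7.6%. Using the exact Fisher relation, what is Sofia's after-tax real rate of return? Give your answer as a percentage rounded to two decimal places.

After-tax nominal return = 3.31% × (1 − 0.298) = 2.32362%.
1 + r = 1.0232362 / 1.07600 = 0.950963
After-tax real rate = 0.950963 − 1 → -4.90%.

-4.90%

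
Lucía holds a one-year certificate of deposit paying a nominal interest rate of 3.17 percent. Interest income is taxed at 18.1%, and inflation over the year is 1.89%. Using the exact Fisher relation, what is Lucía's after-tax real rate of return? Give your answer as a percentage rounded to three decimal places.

After-tax nominal return = 3.17% × (1 − 0.181) = 2.59623%.
1 + r = 1.0259623 / 1.01890 = 1.006931
After-tax real rate = 1.006931 − 1 → 0.693%.

0.693%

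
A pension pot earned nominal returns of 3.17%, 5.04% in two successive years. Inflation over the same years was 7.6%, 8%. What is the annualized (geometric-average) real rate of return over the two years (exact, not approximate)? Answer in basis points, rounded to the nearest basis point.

-343 basis points

Compound the nominal returns: 1.0317 × 1.0504 = 1.08369768.
Compound inflation: 1.0760 × 1.0800 = 1.16208000.
Deflate: 1.08369768 / 1.16208000 = 0.93254998.
Annualized real rate = 0.93254998^(1/2) − 1 = -3.4314% → -343 basis points.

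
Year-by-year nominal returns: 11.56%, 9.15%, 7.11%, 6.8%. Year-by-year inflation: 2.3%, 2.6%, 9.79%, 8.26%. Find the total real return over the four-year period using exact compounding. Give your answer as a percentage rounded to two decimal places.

Nominal growth factor = 1.1156 × 1.0915 × 1.0711 × 1.0680 = 1.392944
Price-level growth factor = 1.0230 × 1.0260 × 1.0979 × 1.0826 = 1.247538
Real growth factor = 1.392944 / 1.247538 = 1.116554
Total real return = 1.116554 − 1 → 11.66%.

11.66%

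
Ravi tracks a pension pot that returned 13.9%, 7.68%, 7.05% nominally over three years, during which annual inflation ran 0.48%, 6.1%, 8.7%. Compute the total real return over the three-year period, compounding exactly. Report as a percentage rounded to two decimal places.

Nominal growth factor = 1.1390 × 1.0768 × 1.0705 = 1.312942
Price-level growth factor = 1.0048 × 1.0610 × 1.0870 = 1.158843
Real growth factor = 1.312942 / 1.158843 = 1.132976
Total real return = 1.132976 − 1 → 13.30%.

13.30%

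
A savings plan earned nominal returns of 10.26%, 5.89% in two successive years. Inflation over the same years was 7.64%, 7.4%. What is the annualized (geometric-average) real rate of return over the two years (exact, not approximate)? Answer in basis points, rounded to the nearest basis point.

50 basis points

Nominal growth factor = 1.1026 × 1.0589 = 1.16754314
Price-level growth factor = 1.0764 × 1.0740 = 1.15605360
Real growth factor = 1.16754314 / 1.15605360 = 1.00993859
Annualized real rate = 1.00993859^(1/2) − 1 = 0.4957% → 50 basis points.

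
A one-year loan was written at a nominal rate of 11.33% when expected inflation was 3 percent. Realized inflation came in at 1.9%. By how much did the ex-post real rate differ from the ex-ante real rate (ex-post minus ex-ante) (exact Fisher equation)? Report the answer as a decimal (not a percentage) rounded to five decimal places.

Ex-ante: (1 + 0.1133)/(1 + 0.0300) − 1 = 8.0874%
Ex-post: (1 + 0.1133)/(1 + 0.0190) − 1 = 9.2542%
Difference (ex-post − ex-ante) = 1.1668% → 0.01167.

0.01167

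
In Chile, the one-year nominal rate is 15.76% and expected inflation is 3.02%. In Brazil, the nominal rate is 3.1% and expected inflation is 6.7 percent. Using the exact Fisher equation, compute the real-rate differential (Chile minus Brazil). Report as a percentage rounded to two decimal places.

Chile: (1 + 0.1576)/(1 + 0.0302) − 1 = 12.3665%
Brazil: (1 + 0.0310)/(1 + 0.0670) − 1 = -3.3739%
Differential = 12.3665% − (-3.3739%) = 15.7405% → 15.74%.

15.74%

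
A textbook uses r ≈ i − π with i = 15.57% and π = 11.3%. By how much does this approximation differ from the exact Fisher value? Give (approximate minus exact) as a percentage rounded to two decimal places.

Approximate: r ≈ 15.570% − 11.300% = 4.2700%
Exact: (1 + 0.1557)/(1 + 0.1130) − 1 = 3.8365%
Error = 4.2700% − 3.8365% = 0.4335% → 0.43%.

0.43%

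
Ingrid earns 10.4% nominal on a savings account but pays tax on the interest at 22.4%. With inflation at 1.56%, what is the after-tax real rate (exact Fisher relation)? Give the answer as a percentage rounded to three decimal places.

After-tax nominal return = 10.4% × (1 − 0.224) = 8.0704%.
1 + r = 1.080704 / 1.01560 = 1.064104
After-tax real rate = 1.064104 − 1 → 6.410%.

6.410%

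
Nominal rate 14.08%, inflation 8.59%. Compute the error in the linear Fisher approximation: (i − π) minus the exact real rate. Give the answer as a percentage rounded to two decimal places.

Approximate: r ≈ 14.080% − 8.590% = 5.4900%
Exact: (1 + 0.1408)/(1 + 0.0859) − 1 = 5.0557%
Error = 5.4900% − 5.0557% = 0.4343% → 0.43%.

0.43%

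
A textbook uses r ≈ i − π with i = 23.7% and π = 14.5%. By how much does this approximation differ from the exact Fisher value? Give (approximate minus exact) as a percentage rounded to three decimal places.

Approximate: r ≈ 23.700% − 14.500% = 9.2000%
Exact: (1 + 0.2370)/(1 + 0.1450) − 1 = 8.0349%
Error = 9.2000% − 8.0349% = 1.1651% → 1.165%.

1.165%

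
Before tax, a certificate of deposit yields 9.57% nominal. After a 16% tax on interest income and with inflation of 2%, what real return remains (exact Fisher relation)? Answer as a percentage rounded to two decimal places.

After-tax nominal return = 9.57% × (1 − 0.16) = 8.0388%.
1 + r = 1.080388 / 1.02000 = 1.059204
After-tax real rate = 1.059204 − 1 → 5.92%.

5.92%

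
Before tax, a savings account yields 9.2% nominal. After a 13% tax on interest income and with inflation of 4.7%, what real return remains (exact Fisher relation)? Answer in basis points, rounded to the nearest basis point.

After-tax nominal return = 9.2% × (1 − 0.13) = 8.0040%.
1 + r = 1.08004 / 1.04700 = 1.031557
After-tax real rate = 1.031557 − 1 → 316 basis points.

316 basis points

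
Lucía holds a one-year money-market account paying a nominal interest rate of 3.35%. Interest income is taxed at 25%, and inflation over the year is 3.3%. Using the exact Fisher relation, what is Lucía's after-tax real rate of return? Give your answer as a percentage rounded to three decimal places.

After-tax nominal return = 3.35% × (1 − 0.25) = 2.5125%.
1 + r = 1.025125 / 1.03300 = 0.992377
After-tax real rate = 0.992377 − 1 → -0.762%.

-0.762%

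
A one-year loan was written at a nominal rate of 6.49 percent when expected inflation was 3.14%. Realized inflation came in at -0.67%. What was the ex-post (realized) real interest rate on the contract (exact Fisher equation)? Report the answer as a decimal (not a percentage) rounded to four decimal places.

0.0721

Ex-post: (1 + 0.0649)/(1 − 0.0067) − 1 = 7.2083%
So the realized real rate is 0.0721.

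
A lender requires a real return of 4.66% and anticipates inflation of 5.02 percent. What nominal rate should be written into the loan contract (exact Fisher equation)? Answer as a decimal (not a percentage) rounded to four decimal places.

(1 + i) = (1 + r)(1 + π) = 1.04660 × 1.05020 = 1.09913932
i = 1.09913932 − 1, so the required nominal rate is 0.0991.

0.0991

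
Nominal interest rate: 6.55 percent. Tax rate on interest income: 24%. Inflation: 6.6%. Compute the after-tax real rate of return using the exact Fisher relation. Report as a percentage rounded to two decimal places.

After-tax nominal return = 6.55% × (1 − 0.24) = 4.9780%.
1 + r = 1.04978 / 1.06600 = 0.984784
After-tax real rate = 0.984784 − 1 → -1.52%.

-1.52%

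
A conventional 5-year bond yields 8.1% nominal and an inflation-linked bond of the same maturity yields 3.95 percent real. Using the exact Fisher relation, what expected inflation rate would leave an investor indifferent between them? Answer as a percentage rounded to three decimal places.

3.992%

(1 + π) = (1 + i)/(1 + r) = 1.08100 / 1.03950 = 1.039923
Break-even inflation = 1.039923 − 1 → 3.992%.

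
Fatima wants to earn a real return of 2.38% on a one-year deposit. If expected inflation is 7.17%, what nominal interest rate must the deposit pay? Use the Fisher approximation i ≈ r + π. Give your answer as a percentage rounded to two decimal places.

i ≈ r + π = 2.38% + 7.17% = 9.55%.

9.55%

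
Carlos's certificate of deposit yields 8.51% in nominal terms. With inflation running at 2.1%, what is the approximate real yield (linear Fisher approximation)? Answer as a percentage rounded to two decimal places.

6.41%

r ≈ i − π = 8.51% − 2.1% = 6.41%.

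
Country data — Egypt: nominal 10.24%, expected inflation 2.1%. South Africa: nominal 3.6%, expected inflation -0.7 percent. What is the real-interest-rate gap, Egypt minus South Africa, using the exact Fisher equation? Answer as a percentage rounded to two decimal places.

3.64%

Egypt: (1 + 0.1024)/(1 + 0.0210) − 1 = 7.9726%
South Africa: (1 + 0.0360)/(1 − 0.0070) − 1 = 4.3303%
Differential = 7.9726% − 4.3303% = 3.6423% → 3.64%.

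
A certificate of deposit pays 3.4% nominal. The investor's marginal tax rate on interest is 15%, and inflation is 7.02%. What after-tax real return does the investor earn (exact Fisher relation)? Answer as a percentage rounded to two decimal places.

After-tax nominal return = 3.4% × (1 − 0.15) = 2.8900%.
1 + r = 1.02890 / 1.07020 = 0.961409
After-tax real rate = 0.961409 − 1 → -3.86%.

-3.86%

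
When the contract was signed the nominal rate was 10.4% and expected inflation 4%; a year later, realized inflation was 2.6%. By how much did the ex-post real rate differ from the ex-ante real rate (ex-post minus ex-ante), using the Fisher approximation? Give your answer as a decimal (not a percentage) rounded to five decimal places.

Ex-ante: 10.4% − 4% = 6.400%
Ex-post: 10.4% − 2.6% = 7.800%
Difference (ex-post − ex-ante) = 1.4000% → 0.01400.

0.01400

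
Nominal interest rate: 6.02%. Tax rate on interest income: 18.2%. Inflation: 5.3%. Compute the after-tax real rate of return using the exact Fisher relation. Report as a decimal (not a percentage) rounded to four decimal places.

After-tax nominal return = 6.02% × (1 − 0.182) = 4.92436%.
1 + r = 1.0492436 / 1.05300 = 0.996433
After-tax real rate = 0.996433 − 1 → -0.0036.

-0.0036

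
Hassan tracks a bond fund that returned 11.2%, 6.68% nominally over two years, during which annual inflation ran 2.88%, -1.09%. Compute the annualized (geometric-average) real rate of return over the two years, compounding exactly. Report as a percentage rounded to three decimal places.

7.971%

Compound the nominal returns: 1.1120 × 1.0668 = 1.18628160.
Compound inflation: 1.0288 × 0.9891 = 1.01758608.
Deflate: 1.18628160 / 1.01758608 = 1.16578010.
Annualized real rate = 1.16578010^(1/2) − 1 = 7.9713% → 7.971%.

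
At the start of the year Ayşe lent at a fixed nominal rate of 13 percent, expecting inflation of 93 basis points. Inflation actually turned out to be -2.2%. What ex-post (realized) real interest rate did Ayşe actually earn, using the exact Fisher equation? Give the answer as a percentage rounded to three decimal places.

15.542%

Ex-post: (1 + 0.1300)/(1 − 0.0220) − 1 = 15.5419%
So the realized real rate is 15.542%.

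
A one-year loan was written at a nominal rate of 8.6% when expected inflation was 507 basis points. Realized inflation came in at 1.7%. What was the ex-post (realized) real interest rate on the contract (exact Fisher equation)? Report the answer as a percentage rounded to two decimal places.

6.78%

Ex-post: (1 + 0.0860)/(1 + 0.0170) − 1 = 6.7847%
So the realized real rate is 6.78%.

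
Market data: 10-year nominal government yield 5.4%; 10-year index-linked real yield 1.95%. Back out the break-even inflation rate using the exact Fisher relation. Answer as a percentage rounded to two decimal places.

3.38%

(1 + π) = (1 + i)/(1 + r) = 1.05400 / 1.01950 = 1.033840
Break-even inflation = 1.033840 − 1 → 3.38%.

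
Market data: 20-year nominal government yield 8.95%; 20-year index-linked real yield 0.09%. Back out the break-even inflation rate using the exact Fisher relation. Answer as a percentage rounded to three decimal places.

8.852%

(1 + π) = (1 + i)/(1 + r) = 1.08950 / 1.00090 = 1.088520
Break-even inflation = 1.088520 − 1 → 8.852%.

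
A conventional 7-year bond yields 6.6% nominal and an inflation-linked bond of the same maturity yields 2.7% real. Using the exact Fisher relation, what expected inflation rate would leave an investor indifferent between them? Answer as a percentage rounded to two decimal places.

(1 + π) = (1 + i)/(1 + r) = 1.06600 / 1.02700 = 1.037975
Break-even inflation = 1.037975 − 1 → 3.80%.

3.80%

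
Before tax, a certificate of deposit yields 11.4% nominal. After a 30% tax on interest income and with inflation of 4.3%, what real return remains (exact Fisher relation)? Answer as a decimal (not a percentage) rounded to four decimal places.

After-tax nominal return = 11.4% × (1 − 0.3) = 7.9800%.
1 + r = 1.07980 / 1.04300 = 1.035283
After-tax real rate = 1.035283 − 1 → 0.0353.

0.0353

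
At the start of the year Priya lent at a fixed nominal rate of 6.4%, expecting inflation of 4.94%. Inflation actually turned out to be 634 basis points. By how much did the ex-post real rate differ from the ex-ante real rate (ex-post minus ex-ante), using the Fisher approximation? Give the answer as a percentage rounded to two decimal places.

-1.40%

Ex-ante: 6.4% − 4.94% = 1.460%
Ex-post: 6.4% − 6.34% = 0.060%
Difference (ex-post − ex-ante) = -1.4000% → -1.40%.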